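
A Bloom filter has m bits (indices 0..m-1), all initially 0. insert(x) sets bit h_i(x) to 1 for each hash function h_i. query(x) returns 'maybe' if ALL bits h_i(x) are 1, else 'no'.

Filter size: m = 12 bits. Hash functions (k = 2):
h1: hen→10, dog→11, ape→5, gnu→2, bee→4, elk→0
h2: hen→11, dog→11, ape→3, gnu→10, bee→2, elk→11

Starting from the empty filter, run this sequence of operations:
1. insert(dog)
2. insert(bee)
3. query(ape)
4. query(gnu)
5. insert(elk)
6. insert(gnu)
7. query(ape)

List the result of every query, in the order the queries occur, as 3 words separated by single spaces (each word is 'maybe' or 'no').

Answer: no no no

Derivation:
Start: bits=000000000000
Op 1: insert dog -> sets bits 11 -> bits=000000000001
Op 2: insert bee -> sets bits 2 4 -> bits=001010000001
Op 3: query ape -> checks bit3=0, bit5=0 (has a 0) -> no
Op 4: query gnu -> checks bit2=1, bit10=0 (has a 0) -> no
Op 5: insert elk -> sets bits 0 11 -> bits=101010000001
Op 6: insert gnu -> sets bits 2 10 -> bits=101010000011
Op 7: query ape -> checks bit3=0, bit5=0 (has a 0) -> no
Query results in order: no no no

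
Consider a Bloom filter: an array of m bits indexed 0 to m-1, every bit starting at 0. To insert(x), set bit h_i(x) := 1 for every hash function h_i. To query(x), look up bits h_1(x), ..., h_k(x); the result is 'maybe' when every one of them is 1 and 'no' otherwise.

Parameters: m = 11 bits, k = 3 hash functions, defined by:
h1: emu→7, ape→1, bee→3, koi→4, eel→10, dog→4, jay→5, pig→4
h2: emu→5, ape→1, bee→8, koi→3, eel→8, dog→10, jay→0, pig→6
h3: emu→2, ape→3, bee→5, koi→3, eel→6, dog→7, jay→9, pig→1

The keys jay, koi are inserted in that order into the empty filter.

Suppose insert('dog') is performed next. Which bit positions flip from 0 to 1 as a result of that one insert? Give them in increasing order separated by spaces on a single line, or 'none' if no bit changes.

Answer: 7 10

Derivation:
Start: bits=00000000000
After insert 'jay': sets bits 0 5 9 -> bits=10000100010
After insert 'koi': sets bits 3 4 -> bits=10011100010
insert 'dog' would touch bits 4 7 10; currently bit4=1, bit7=0, bit10=0
Bits that are 0 among those (would change 0->1): 7 10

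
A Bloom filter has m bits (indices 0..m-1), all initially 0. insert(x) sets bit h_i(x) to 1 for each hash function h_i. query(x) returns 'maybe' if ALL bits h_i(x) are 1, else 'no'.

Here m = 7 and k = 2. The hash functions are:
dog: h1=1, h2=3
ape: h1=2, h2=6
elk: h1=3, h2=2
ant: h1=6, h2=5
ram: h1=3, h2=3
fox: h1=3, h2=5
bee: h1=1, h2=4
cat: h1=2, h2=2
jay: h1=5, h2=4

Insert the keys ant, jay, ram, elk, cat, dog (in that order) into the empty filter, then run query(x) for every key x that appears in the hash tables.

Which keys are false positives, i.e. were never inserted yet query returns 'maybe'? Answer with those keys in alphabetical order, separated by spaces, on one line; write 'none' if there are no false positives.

Start: bits=0000000
After insert 'ant': sets bits 5 6 -> bits=0000011
After insert 'jay': sets bits 4 5 -> bits=0000111
After insert 'ram': sets bits 3 -> bits=0001111
After insert 'elk': sets bits 2 3 -> bits=0011111
After insert 'cat': sets bits 2 -> bits=0011111
After insert 'dog': sets bits 1 3 -> bits=0111111
Not inserted: ape bee fox — query each against bits=0111111:
query ape: checks bit2=1, bit6=1 (all 1) -> maybe => FALSE POSITIVE
query bee: checks bit1=1, bit4=1 (all 1) -> maybe => FALSE POSITIVE
query fox: checks bit3=1, bit5=1 (all 1) -> maybe => FALSE POSITIVE
False positives (alphabetical): ape bee fox

Answer: ape bee fox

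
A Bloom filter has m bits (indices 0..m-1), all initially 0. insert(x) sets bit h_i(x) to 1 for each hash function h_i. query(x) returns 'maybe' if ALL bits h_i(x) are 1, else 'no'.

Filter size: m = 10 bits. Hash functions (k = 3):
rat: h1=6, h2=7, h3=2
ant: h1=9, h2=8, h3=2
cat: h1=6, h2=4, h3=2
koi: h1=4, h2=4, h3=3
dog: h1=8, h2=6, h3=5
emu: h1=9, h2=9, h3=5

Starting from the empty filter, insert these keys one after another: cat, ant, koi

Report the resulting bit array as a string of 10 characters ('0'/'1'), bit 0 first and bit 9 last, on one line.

Answer: 0011101011

Derivation:
Start: bits=0000000000
After insert 'cat': sets bits 2 4 6 -> bits=0010101000
After insert 'ant': sets bits 2 8 9 -> bits=0010101011
After insert 'koi': sets bits 3 4 -> bits=0011101011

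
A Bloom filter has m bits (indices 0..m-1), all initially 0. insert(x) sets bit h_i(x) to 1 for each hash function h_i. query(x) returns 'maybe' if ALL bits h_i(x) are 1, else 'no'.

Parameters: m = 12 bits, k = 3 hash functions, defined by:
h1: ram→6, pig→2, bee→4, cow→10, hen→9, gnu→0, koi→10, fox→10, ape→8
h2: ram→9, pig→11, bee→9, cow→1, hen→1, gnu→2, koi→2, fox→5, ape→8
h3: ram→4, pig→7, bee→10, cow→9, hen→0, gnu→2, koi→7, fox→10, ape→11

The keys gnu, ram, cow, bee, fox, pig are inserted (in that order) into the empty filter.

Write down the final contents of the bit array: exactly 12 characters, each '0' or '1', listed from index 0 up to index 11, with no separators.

Start: bits=000000000000
After insert 'gnu': sets bits 0 2 -> bits=101000000000
After insert 'ram': sets bits 4 6 9 -> bits=101010100100
After insert 'cow': sets bits 1 9 10 -> bits=111010100110
After insert 'bee': sets bits 4 9 10 -> bits=111010100110
After insert 'fox': sets bits 5 10 -> bits=111011100110
After insert 'pig': sets bits 2 7 11 -> bits=111011110111

Answer: 111011110111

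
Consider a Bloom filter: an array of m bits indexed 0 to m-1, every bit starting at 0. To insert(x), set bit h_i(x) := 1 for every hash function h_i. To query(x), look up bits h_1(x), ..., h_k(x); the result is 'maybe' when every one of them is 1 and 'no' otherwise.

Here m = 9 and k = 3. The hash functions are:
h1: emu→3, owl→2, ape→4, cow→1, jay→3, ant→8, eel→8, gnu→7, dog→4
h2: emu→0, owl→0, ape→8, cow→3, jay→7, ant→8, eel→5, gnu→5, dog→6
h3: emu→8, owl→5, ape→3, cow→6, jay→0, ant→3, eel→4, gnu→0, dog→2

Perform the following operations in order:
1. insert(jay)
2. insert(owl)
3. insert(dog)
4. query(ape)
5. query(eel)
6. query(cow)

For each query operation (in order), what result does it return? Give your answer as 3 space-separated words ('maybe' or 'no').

Answer: no no no

Derivation:
Start: bits=000000000
Op 1: insert jay -> sets bits 0 3 7 -> bits=100100010
Op 2: insert owl -> sets bits 0 2 5 -> bits=101101010
Op 3: insert dog -> sets bits 2 4 6 -> bits=101111110
Op 4: query ape -> checks bit3=1, bit4=1, bit8=0 (has a 0) -> no
Op 5: query eel -> checks bit4=1, bit5=1, bit8=0 (has a 0) -> no
Op 6: query cow -> checks bit1=0, bit3=1, bit6=1 (has a 0) -> no
Query results in order: no no no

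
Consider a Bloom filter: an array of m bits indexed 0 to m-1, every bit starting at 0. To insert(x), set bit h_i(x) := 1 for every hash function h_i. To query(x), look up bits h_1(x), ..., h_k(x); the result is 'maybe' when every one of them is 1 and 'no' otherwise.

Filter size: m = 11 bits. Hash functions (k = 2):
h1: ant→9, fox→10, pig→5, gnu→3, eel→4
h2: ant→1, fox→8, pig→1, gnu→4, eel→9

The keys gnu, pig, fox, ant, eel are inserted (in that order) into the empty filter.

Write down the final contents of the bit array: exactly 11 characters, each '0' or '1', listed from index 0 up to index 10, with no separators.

Answer: 01011100111

Derivation:
Start: bits=00000000000
After insert 'gnu': sets bits 3 4 -> bits=00011000000
After insert 'pig': sets bits 1 5 -> bits=01011100000
After insert 'fox': sets bits 8 10 -> bits=01011100101
After insert 'ant': sets bits 1 9 -> bits=01011100111
After insert 'eel': sets bits 4 9 -> bits=01011100111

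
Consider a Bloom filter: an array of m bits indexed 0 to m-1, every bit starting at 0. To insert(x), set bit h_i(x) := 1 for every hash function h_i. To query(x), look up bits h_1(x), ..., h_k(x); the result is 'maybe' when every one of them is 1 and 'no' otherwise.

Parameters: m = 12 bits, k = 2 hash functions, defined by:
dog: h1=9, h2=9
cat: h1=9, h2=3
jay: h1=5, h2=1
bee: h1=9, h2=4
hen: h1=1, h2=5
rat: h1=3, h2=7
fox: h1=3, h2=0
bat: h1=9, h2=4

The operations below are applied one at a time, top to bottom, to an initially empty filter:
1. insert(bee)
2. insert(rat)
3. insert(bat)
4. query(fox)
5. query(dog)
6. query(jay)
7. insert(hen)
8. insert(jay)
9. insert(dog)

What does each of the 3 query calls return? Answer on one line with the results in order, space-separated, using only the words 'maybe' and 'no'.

Answer: no maybe no

Derivation:
Start: bits=000000000000
Op 1: insert bee -> sets bits 4 9 -> bits=000010000100
Op 2: insert rat -> sets bits 3 7 -> bits=000110010100
Op 3: insert bat -> sets bits 4 9 -> bits=000110010100
Op 4: query fox -> checks bit0=0, bit3=1 (has a 0) -> no
Op 5: query dog -> checks bit9=1 (all 1) -> maybe
Op 6: query jay -> checks bit1=0, bit5=0 (has a 0) -> no
Op 7: insert hen -> sets bits 1 5 -> bits=010111010100
Op 8: insert jay -> sets bits 1 5 -> bits=010111010100
Op 9: insert dog -> sets bits 9 -> bits=010111010100
Query results in order: no maybe no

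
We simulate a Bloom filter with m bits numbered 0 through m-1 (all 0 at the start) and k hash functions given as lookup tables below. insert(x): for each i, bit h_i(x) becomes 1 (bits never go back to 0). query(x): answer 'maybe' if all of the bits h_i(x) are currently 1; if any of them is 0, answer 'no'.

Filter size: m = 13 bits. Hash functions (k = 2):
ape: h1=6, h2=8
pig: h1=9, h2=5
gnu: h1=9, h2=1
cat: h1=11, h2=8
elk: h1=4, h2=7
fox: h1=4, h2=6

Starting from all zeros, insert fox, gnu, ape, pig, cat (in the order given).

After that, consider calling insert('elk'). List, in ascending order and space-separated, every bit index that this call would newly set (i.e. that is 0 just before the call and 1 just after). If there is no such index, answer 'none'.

Answer: 7

Derivation:
Start: bits=0000000000000
After insert 'fox': sets bits 4 6 -> bits=0000101000000
After insert 'gnu': sets bits 1 9 -> bits=0100101001000
After insert 'ape': sets bits 6 8 -> bits=0100101011000
After insert 'pig': sets bits 5 9 -> bits=0100111011000
After insert 'cat': sets bits 8 11 -> bits=0100111011010
insert 'elk' would touch bits 4 7; currently bit4=1, bit7=0
Bits that are 0 among those (would change 0->1): 7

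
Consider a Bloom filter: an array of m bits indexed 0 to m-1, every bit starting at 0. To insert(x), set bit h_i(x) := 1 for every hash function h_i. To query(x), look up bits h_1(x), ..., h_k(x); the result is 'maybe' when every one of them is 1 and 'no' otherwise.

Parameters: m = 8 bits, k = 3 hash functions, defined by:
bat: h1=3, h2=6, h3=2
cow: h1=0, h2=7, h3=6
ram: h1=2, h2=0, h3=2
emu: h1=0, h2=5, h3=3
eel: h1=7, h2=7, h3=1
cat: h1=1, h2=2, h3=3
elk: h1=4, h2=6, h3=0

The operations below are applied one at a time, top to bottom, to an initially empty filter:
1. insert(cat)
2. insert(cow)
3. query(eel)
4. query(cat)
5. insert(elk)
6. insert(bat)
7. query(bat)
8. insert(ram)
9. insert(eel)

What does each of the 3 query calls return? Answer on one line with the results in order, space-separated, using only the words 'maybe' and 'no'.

Answer: maybe maybe maybe

Derivation:
Start: bits=00000000
Op 1: insert cat -> sets bits 1 2 3 -> bits=01110000
Op 2: insert cow -> sets bits 0 6 7 -> bits=11110011
Op 3: query eel -> checks bit1=1, bit7=1 (all 1) -> maybe
Op 4: query cat -> checks bit1=1, bit2=1, bit3=1 (all 1) -> maybe
Op 5: insert elk -> sets bits 0 4 6 -> bits=11111011
Op 6: insert bat -> sets bits 2 3 6 -> bits=11111011
Op 7: query bat -> checks bit2=1, bit3=1, bit6=1 (all 1) -> maybe
Op 8: insert ram -> sets bits 0 2 -> bits=11111011
Op 9: insert eel -> sets bits 1 7 -> bits=11111011
Query results in order: maybe maybe maybe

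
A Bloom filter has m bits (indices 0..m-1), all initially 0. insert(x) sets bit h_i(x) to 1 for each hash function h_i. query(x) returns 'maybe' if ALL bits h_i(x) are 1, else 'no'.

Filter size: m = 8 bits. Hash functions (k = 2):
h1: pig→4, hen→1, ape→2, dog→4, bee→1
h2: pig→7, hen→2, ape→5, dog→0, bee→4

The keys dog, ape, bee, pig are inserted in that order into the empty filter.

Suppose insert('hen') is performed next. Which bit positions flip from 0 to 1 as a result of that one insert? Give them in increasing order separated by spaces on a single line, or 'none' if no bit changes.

Answer: none

Derivation:
Start: bits=00000000
After insert 'dog': sets bits 0 4 -> bits=10001000
After insert 'ape': sets bits 2 5 -> bits=10101100
After insert 'bee': sets bits 1 4 -> bits=11101100
After insert 'pig': sets bits 4 7 -> bits=11101101
insert 'hen' would touch bits 1 2; currently bit1=1, bit2=1
Bits that are 0 among those (would change 0->1): none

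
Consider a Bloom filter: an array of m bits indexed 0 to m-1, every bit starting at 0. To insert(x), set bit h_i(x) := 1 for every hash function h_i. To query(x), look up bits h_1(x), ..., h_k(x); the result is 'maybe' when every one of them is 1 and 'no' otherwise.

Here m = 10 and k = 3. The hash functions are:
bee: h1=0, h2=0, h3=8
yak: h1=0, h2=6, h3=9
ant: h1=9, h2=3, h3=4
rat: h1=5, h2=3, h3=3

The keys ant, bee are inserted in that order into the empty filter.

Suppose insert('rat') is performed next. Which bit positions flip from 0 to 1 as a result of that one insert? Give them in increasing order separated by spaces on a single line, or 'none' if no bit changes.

Answer: 5

Derivation:
Start: bits=0000000000
After insert 'ant': sets bits 3 4 9 -> bits=0001100001
After insert 'bee': sets bits 0 8 -> bits=1001100011
insert 'rat' would touch bits 3 5; currently bit3=1, bit5=0
Bits that are 0 among those (would change 0->1): 5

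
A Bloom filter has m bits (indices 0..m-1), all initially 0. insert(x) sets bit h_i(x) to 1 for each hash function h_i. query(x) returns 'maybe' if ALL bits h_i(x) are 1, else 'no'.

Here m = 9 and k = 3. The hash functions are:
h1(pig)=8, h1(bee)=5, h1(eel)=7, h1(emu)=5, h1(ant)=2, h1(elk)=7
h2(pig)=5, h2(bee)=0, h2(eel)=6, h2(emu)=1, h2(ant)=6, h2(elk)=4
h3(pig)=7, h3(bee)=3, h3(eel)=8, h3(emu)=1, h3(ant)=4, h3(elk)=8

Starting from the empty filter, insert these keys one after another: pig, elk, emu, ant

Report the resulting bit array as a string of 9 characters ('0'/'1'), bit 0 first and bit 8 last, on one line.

Answer: 011011111

Derivation:
Start: bits=000000000
After insert 'pig': sets bits 5 7 8 -> bits=000001011
After insert 'elk': sets bits 4 7 8 -> bits=000011011
After insert 'emu': sets bits 1 5 -> bits=010011011
After insert 'ant': sets bits 2 4 6 -> bits=011011111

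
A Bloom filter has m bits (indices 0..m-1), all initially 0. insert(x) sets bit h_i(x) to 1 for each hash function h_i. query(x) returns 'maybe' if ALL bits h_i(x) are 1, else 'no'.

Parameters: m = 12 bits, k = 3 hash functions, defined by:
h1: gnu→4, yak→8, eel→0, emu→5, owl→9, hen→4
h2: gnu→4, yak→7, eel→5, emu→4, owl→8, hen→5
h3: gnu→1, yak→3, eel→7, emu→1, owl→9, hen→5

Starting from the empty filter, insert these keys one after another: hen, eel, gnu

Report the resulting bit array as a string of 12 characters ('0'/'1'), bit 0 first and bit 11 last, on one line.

Start: bits=000000000000
After insert 'hen': sets bits 4 5 -> bits=000011000000
After insert 'eel': sets bits 0 5 7 -> bits=100011010000
After insert 'gnu': sets bits 1 4 -> bits=110011010000

Answer: 110011010000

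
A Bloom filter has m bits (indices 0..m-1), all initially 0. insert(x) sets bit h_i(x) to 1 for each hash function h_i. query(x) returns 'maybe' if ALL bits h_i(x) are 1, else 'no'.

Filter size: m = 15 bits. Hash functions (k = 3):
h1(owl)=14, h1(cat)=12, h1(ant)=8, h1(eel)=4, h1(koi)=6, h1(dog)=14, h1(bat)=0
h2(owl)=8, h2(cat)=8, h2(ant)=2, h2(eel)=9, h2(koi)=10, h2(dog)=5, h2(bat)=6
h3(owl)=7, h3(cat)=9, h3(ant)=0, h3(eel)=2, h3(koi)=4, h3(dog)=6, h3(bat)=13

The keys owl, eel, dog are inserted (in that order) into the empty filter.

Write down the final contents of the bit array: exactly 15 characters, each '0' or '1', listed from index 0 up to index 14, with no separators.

Start: bits=000000000000000
After insert 'owl': sets bits 7 8 14 -> bits=000000011000001
After insert 'eel': sets bits 2 4 9 -> bits=001010011100001
After insert 'dog': sets bits 5 6 14 -> bits=001011111100001

Answer: 001011111100001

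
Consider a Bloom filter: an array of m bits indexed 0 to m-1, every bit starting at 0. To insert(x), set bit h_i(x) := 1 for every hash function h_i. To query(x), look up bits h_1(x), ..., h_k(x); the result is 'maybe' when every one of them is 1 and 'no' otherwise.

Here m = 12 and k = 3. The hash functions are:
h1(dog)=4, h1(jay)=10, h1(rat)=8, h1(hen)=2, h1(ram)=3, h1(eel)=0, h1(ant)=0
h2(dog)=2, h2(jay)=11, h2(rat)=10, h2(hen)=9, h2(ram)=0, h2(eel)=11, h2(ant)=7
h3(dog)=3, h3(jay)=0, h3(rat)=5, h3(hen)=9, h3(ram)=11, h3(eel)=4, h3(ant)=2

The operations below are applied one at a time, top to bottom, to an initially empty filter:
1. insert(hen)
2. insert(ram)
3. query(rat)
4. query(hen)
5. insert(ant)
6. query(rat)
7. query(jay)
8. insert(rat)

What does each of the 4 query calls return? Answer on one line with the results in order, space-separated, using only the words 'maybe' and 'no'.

Start: bits=000000000000
Op 1: insert hen -> sets bits 2 9 -> bits=001000000100
Op 2: insert ram -> sets bits 0 3 11 -> bits=101100000101
Op 3: query rat -> checks bit5=0, bit8=0, bit10=0 (has a 0) -> no
Op 4: query hen -> checks bit2=1, bit9=1 (all 1) -> maybe
Op 5: insert ant -> sets bits 0 2 7 -> bits=101100010101
Op 6: query rat -> checks bit5=0, bit8=0, bit10=0 (has a 0) -> no
Op 7: query jay -> checks bit0=1, bit10=0, bit11=1 (has a 0) -> no
Op 8: insert rat -> sets bits 5 8 10 -> bits=101101011111
Query results in order: no maybe no no

Answer: no maybe no no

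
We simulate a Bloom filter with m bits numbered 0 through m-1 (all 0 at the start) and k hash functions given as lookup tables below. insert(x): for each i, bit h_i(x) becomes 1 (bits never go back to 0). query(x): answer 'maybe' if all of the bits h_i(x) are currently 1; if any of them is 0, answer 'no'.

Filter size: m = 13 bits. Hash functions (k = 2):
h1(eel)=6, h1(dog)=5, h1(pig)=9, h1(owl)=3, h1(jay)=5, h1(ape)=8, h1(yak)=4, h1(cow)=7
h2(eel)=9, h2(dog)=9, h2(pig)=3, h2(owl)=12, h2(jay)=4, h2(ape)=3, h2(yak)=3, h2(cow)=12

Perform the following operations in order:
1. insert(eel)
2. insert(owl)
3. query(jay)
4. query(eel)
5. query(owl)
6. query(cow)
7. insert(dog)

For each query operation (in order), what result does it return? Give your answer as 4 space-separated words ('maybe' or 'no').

Answer: no maybe maybe no

Derivation:
Start: bits=0000000000000
Op 1: insert eel -> sets bits 6 9 -> bits=0000001001000
Op 2: insert owl -> sets bits 3 12 -> bits=0001001001001
Op 3: query jay -> checks bit4=0, bit5=0 (has a 0) -> no
Op 4: query eel -> checks bit6=1, bit9=1 (all 1) -> maybe
Op 5: query owl -> checks bit3=1, bit12=1 (all 1) -> maybe
Op 6: query cow -> checks bit7=0, bit12=1 (has a 0) -> no
Op 7: insert dog -> sets bits 5 9 -> bits=0001011001001
Query results in order: no maybe maybe no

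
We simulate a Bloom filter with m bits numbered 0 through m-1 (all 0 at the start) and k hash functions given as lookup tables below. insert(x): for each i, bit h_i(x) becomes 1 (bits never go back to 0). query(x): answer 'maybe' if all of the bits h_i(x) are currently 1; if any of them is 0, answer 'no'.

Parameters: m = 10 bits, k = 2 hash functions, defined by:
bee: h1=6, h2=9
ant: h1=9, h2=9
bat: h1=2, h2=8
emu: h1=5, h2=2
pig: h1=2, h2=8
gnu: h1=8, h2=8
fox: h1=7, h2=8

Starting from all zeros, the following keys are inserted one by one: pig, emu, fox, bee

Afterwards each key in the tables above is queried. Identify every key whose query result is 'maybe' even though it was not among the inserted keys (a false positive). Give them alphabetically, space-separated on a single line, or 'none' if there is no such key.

Answer: ant bat gnu

Derivation:
Start: bits=0000000000
After insert 'pig': sets bits 2 8 -> bits=0010000010
After insert 'emu': sets bits 2 5 -> bits=0010010010
After insert 'fox': sets bits 7 8 -> bits=0010010110
After insert 'bee': sets bits 6 9 -> bits=0010011111
Not inserted: ant bat gnu — query each against bits=0010011111:
query ant: checks bit9=1 (all 1) -> maybe => FALSE POSITIVE
query bat: checks bit2=1, bit8=1 (all 1) -> maybe => FALSE POSITIVE
query gnu: checks bit8=1 (all 1) -> maybe => FALSE POSITIVE
False positives (alphabetical): ant bat gnu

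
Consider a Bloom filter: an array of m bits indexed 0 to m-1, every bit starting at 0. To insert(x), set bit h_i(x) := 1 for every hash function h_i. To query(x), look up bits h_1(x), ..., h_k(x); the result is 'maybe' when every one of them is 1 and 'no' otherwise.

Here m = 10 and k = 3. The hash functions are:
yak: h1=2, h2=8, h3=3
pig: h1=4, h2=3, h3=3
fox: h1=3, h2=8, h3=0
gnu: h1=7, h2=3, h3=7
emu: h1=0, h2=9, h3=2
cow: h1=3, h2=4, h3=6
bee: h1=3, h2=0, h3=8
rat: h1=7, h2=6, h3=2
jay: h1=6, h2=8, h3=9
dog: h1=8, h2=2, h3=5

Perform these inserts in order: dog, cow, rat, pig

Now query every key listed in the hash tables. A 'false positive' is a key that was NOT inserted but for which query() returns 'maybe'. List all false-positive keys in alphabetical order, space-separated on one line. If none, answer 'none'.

Start: bits=0000000000
After insert 'dog': sets bits 2 5 8 -> bits=0010010010
After insert 'cow': sets bits 3 4 6 -> bits=0011111010
After insert 'rat': sets bits 2 6 7 -> bits=0011111110
After insert 'pig': sets bits 3 4 -> bits=0011111110
Not inserted: bee emu fox gnu jay yak — query each against bits=0011111110:
query bee: checks bit0=0, bit3=1, bit8=1 (has a 0) -> no => not a false positive
query emu: checks bit0=0, bit2=1, bit9=0 (has a 0) -> no => not a false positive
query fox: checks bit0=0, bit3=1, bit8=1 (has a 0) -> no => not a false positive
query gnu: checks bit3=1, bit7=1 (all 1) -> maybe => FALSE POSITIVE
query jay: checks bit6=1, bit8=1, bit9=0 (has a 0) -> no => not a false positive
query yak: checks bit2=1, bit3=1, bit8=1 (all 1) -> maybe => FALSE POSITIVE
False positives (alphabetical): gnu yak

Answer: gnu yak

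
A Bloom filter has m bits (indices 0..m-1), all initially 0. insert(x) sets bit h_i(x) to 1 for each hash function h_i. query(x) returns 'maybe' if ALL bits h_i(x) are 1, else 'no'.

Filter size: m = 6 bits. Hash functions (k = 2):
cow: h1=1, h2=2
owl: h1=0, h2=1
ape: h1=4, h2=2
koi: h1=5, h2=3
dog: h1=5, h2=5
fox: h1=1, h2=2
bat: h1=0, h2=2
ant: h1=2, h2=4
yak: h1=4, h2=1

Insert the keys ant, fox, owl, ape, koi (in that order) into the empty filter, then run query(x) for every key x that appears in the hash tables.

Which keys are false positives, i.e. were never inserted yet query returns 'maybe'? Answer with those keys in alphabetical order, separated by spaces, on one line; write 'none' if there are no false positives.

Start: bits=000000
After insert 'ant': sets bits 2 4 -> bits=001010
After insert 'fox': sets bits 1 2 -> bits=011010
After insert 'owl': sets bits 0 1 -> bits=111010
After insert 'ape': sets bits 2 4 -> bits=111010
After insert 'koi': sets bits 3 5 -> bits=111111
Not inserted: bat cow dog yak — query each against bits=111111:
query bat: checks bit0=1, bit2=1 (all 1) -> maybe => FALSE POSITIVE
query cow: checks bit1=1, bit2=1 (all 1) -> maybe => FALSE POSITIVE
query dog: checks bit5=1 (all 1) -> maybe => FALSE POSITIVE
query yak: checks bit1=1, bit4=1 (all 1) -> maybe => FALSE POSITIVE
False positives (alphabetical): bat cow dog yak

Answer: bat cow dog yak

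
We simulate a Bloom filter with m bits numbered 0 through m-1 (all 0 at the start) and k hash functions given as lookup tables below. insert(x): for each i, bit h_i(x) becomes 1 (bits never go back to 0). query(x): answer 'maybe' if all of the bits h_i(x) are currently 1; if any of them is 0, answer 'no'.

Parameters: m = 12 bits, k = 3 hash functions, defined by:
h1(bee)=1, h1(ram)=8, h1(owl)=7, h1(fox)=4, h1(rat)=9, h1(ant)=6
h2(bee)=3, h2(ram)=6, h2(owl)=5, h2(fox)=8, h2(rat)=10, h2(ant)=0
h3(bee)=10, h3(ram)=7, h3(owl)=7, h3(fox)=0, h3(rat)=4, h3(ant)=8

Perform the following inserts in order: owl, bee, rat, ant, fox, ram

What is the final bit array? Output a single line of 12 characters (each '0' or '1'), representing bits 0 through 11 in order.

Start: bits=000000000000
After insert 'owl': sets bits 5 7 -> bits=000001010000
After insert 'bee': sets bits 1 3 10 -> bits=010101010010
After insert 'rat': sets bits 4 9 10 -> bits=010111010110
After insert 'ant': sets bits 0 6 8 -> bits=110111111110
After insert 'fox': sets bits 0 4 8 -> bits=110111111110
After insert 'ram': sets bits 6 7 8 -> bits=110111111110

Answer: 110111111110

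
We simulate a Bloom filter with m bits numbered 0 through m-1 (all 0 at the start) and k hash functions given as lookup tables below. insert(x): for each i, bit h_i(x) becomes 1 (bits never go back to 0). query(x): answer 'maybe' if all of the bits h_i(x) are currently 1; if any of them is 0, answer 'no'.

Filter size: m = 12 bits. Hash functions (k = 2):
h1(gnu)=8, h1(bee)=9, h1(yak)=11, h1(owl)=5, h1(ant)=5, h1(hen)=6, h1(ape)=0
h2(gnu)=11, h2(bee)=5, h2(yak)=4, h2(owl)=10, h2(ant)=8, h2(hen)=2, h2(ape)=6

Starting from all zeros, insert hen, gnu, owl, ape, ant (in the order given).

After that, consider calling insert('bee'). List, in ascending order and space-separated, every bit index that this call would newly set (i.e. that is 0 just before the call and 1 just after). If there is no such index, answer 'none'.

Answer: 9

Derivation:
Start: bits=000000000000
After insert 'hen': sets bits 2 6 -> bits=001000100000
After insert 'gnu': sets bits 8 11 -> bits=001000101001
After insert 'owl': sets bits 5 10 -> bits=001001101011
After insert 'ape': sets bits 0 6 -> bits=101001101011
After insert 'ant': sets bits 5 8 -> bits=101001101011
insert 'bee' would touch bits 5 9; currently bit5=1, bit9=0
Bits that are 0 among those (would change 0->1): 9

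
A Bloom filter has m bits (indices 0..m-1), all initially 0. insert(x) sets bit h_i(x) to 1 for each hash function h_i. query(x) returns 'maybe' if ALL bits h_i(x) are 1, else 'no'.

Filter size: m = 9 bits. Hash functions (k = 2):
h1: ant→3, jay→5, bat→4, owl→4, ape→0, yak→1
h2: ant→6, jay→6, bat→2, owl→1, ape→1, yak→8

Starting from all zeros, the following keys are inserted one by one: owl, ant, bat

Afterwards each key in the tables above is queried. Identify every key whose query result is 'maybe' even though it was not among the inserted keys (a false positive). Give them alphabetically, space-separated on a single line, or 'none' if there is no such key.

Answer: none

Derivation:
Start: bits=000000000
After insert 'owl': sets bits 1 4 -> bits=010010000
After insert 'ant': sets bits 3 6 -> bits=010110100
After insert 'bat': sets bits 2 4 -> bits=011110100
Not inserted: ape jay yak — query each against bits=011110100:
query ape: checks bit0=0, bit1=1 (has a 0) -> no => not a false positive
query jay: checks bit5=0, bit6=1 (has a 0) -> no => not a false positive
query yak: checks bit1=1, bit8=0 (has a 0) -> no => not a false positive
False positives (alphabetical): none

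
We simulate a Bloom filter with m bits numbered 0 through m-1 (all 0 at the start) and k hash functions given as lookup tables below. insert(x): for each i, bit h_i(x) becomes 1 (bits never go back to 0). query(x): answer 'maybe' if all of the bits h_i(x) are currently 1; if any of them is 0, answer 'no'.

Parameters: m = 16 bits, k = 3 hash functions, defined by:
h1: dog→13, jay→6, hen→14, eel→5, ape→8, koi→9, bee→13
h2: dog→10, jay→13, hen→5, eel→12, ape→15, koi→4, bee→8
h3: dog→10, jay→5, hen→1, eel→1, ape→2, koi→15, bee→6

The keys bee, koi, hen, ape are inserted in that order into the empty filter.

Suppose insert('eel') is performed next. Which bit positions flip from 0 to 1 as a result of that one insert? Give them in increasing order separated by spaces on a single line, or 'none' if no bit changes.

Start: bits=0000000000000000
After insert 'bee': sets bits 6 8 13 -> bits=0000001010000100
After insert 'koi': sets bits 4 9 15 -> bits=0000101011000101
After insert 'hen': sets bits 1 5 14 -> bits=0100111011000111
After insert 'ape': sets bits 2 8 15 -> bits=0110111011000111
insert 'eel' would touch bits 1 5 12; currently bit1=1, bit5=1, bit12=0
Bits that are 0 among those (would change 0->1): 12

Answer: 12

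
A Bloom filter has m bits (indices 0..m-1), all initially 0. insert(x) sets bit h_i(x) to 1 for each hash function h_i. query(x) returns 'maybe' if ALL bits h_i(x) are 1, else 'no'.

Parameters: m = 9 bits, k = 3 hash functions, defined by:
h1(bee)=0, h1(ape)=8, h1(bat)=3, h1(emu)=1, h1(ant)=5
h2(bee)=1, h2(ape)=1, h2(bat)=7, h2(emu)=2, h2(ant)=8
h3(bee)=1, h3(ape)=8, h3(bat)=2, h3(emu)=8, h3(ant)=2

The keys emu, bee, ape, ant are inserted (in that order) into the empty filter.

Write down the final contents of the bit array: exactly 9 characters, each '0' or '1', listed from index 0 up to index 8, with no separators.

Answer: 111001001

Derivation:
Start: bits=000000000
After insert 'emu': sets bits 1 2 8 -> bits=011000001
After insert 'bee': sets bits 0 1 -> bits=111000001
After insert 'ape': sets bits 1 8 -> bits=111000001
After insert 'ant': sets bits 2 5 8 -> bits=111001001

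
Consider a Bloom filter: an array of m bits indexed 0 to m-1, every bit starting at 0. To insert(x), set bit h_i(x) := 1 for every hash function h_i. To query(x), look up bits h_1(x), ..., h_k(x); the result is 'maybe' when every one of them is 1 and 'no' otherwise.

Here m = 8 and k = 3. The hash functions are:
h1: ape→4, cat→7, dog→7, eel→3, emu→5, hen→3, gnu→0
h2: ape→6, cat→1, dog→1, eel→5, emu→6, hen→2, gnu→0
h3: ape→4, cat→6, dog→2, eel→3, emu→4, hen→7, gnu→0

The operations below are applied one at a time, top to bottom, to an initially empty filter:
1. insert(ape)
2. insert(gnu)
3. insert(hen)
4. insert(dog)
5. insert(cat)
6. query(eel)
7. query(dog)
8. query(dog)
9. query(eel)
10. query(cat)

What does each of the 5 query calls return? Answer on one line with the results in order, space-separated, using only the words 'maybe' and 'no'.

Answer: no maybe maybe no maybe

Derivation:
Start: bits=00000000
Op 1: insert ape -> sets bits 4 6 -> bits=00001010
Op 2: insert gnu -> sets bits 0 -> bits=10001010
Op 3: insert hen -> sets bits 2 3 7 -> bits=10111011
Op 4: insert dog -> sets bits 1 2 7 -> bits=11111011
Op 5: insert cat -> sets bits 1 6 7 -> bits=11111011
Op 6: query eel -> checks bit3=1, bit5=0 (has a 0) -> no
Op 7: query dog -> checks bit1=1, bit2=1, bit7=1 (all 1) -> maybe
Op 8: query dog -> checks bit1=1, bit2=1, bit7=1 (all 1) -> maybe
Op 9: query eel -> checks bit3=1, bit5=0 (has a 0) -> no
Op 10: query cat -> checks bit1=1, bit6=1, bit7=1 (all 1) -> maybe
Query results in order: no maybe maybe no maybe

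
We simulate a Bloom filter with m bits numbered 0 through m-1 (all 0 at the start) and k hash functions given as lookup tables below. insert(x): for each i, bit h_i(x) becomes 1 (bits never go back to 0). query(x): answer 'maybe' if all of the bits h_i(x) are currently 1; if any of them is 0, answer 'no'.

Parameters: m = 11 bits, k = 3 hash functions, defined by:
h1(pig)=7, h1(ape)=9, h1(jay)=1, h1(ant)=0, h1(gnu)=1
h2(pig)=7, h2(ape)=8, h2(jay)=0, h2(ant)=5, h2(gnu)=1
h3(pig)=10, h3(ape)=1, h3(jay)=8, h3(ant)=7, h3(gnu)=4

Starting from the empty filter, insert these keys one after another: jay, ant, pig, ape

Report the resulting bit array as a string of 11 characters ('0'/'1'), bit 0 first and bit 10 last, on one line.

Answer: 11000101111

Derivation:
Start: bits=00000000000
After insert 'jay': sets bits 0 1 8 -> bits=11000000100
After insert 'ant': sets bits 0 5 7 -> bits=11000101100
After insert 'pig': sets bits 7 10 -> bits=11000101101
After insert 'ape': sets bits 1 8 9 -> bits=11000101111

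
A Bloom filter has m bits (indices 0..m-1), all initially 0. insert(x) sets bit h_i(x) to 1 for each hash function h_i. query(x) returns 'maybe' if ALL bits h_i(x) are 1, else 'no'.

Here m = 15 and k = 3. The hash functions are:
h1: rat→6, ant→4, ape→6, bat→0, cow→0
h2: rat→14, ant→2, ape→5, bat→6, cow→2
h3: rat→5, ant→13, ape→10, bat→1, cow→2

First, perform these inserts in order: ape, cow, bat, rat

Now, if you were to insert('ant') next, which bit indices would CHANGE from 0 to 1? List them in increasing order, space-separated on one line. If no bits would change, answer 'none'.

Start: bits=000000000000000
After insert 'ape': sets bits 5 6 10 -> bits=000001100010000
After insert 'cow': sets bits 0 2 -> bits=101001100010000
After insert 'bat': sets bits 0 1 6 -> bits=111001100010000
After insert 'rat': sets bits 5 6 14 -> bits=111001100010001
insert 'ant' would touch bits 2 4 13; currently bit2=1, bit4=0, bit13=0
Bits that are 0 among those (would change 0->1): 4 13

Answer: 4 13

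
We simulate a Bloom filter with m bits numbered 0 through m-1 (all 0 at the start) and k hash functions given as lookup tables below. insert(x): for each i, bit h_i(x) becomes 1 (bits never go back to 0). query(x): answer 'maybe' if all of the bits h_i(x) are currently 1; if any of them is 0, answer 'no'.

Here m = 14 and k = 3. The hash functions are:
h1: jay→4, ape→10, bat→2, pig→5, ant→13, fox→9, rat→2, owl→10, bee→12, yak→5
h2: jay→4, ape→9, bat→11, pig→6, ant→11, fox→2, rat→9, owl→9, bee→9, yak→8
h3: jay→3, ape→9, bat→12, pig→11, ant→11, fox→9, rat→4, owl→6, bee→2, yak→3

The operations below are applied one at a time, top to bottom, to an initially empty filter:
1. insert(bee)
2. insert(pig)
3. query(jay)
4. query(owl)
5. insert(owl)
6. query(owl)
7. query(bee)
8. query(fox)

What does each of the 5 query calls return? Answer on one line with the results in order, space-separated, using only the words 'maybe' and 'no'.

Answer: no no maybe maybe maybe

Derivation:
Start: bits=00000000000000
Op 1: insert bee -> sets bits 2 9 12 -> bits=00100000010010
Op 2: insert pig -> sets bits 5 6 11 -> bits=00100110010110
Op 3: query jay -> checks bit3=0, bit4=0 (has a 0) -> no
Op 4: query owl -> checks bit6=1, bit9=1, bit10=0 (has a 0) -> no
Op 5: insert owl -> sets bits 6 9 10 -> bits=00100110011110
Op 6: query owl -> checks bit6=1, bit9=1, bit10=1 (all 1) -> maybe
Op 7: query bee -> checks bit2=1, bit9=1, bit12=1 (all 1) -> maybe
Op 8: query fox -> checks bit2=1, bit9=1 (all 1) -> maybe
Query results in order: no no maybe maybe maybe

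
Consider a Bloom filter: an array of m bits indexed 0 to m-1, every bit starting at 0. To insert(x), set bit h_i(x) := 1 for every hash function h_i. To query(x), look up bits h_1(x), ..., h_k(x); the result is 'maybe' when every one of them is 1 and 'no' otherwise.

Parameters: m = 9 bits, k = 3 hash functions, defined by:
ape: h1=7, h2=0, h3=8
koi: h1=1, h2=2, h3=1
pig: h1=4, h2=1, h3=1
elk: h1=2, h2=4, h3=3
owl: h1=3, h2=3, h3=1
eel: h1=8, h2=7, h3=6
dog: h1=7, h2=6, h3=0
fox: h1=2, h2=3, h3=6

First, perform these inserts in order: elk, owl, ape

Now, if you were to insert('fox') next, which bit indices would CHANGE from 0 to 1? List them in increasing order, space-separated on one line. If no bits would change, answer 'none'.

Start: bits=000000000
After insert 'elk': sets bits 2 3 4 -> bits=001110000
After insert 'owl': sets bits 1 3 -> bits=011110000
After insert 'ape': sets bits 0 7 8 -> bits=111110011
insert 'fox' would touch bits 2 3 6; currently bit2=1, bit3=1, bit6=0
Bits that are 0 among those (would change 0->1): 6

Answer: 6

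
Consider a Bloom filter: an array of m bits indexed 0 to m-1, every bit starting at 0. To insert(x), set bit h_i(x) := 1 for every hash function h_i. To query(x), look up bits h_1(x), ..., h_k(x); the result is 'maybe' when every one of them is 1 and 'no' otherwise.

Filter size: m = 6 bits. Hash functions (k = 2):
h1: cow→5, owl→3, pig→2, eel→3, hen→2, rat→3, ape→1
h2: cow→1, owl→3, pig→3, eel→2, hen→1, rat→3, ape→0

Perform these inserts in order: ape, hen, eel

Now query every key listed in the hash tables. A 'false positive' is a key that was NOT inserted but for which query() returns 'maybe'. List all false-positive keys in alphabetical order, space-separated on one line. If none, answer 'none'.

Start: bits=000000
After insert 'ape': sets bits 0 1 -> bits=110000
After insert 'hen': sets bits 1 2 -> bits=111000
After insert 'eel': sets bits 2 3 -> bits=111100
Not inserted: cow owl pig rat — query each against bits=111100:
query cow: checks bit1=1, bit5=0 (has a 0) -> no => not a false positive
query owl: checks bit3=1 (all 1) -> maybe => FALSE POSITIVE
query pig: checks bit2=1, bit3=1 (all 1) -> maybe => FALSE POSITIVE
query rat: checks bit3=1 (all 1) -> maybe => FALSE POSITIVE
False positives (alphabetical): owl pig rat

Answer: owl pig rat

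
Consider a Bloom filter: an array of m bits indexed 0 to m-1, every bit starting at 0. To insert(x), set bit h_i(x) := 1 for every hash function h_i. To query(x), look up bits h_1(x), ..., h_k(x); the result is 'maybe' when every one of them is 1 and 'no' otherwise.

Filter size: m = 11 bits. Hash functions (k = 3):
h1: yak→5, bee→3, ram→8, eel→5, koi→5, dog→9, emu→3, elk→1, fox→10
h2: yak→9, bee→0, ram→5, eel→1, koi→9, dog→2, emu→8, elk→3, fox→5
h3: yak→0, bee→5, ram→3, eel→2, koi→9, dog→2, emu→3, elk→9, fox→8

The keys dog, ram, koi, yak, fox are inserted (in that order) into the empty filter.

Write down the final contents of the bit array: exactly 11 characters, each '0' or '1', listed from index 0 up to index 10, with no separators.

Start: bits=00000000000
After insert 'dog': sets bits 2 9 -> bits=00100000010
After insert 'ram': sets bits 3 5 8 -> bits=00110100110
After insert 'koi': sets bits 5 9 -> bits=00110100110
After insert 'yak': sets bits 0 5 9 -> bits=10110100110
After insert 'fox': sets bits 5 8 10 -> bits=10110100111

Answer: 10110100111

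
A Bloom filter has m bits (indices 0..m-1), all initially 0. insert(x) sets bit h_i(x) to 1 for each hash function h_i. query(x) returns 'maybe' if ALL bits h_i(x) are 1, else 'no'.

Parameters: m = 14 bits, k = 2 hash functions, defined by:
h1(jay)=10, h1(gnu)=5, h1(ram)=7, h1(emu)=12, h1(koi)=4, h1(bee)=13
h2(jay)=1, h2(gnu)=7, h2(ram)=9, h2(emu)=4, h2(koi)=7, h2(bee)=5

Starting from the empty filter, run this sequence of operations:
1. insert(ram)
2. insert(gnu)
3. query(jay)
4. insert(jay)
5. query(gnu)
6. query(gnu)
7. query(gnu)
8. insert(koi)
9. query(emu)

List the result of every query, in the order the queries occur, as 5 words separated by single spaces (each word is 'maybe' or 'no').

Answer: no maybe maybe maybe no

Derivation:
Start: bits=00000000000000
Op 1: insert ram -> sets bits 7 9 -> bits=00000001010000
Op 2: insert gnu -> sets bits 5 7 -> bits=00000101010000
Op 3: query jay -> checks bit1=0, bit10=0 (has a 0) -> no
Op 4: insert jay -> sets bits 1 10 -> bits=01000101011000
Op 5: query gnu -> checks bit5=1, bit7=1 (all 1) -> maybe
Op 6: query gnu -> checks bit5=1, bit7=1 (all 1) -> maybe
Op 7: query gnu -> checks bit5=1, bit7=1 (all 1) -> maybe
Op 8: insert koi -> sets bits 4 7 -> bits=01001101011000
Op 9: query emu -> checks bit4=1, bit12=0 (has a 0) -> no
Query results in order: no maybe maybe maybe no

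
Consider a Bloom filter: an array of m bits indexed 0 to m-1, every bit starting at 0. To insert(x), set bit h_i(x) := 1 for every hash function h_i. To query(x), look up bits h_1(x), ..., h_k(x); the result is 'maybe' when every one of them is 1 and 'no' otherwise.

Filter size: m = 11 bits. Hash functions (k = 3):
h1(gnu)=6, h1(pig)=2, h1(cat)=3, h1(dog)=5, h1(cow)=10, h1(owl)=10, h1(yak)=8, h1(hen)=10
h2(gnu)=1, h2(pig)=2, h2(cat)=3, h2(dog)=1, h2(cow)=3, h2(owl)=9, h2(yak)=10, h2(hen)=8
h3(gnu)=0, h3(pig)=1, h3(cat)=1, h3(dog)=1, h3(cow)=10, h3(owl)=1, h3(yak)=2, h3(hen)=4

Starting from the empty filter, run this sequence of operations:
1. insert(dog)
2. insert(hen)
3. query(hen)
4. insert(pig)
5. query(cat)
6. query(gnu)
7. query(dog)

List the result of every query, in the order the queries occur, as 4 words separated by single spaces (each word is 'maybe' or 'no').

Start: bits=00000000000
Op 1: insert dog -> sets bits 1 5 -> bits=01000100000
Op 2: insert hen -> sets bits 4 8 10 -> bits=01001100101
Op 3: query hen -> checks bit4=1, bit8=1, bit10=1 (all 1) -> maybe
Op 4: insert pig -> sets bits 1 2 -> bits=01101100101
Op 5: query cat -> checks bit1=1, bit3=0 (has a 0) -> no
Op 6: query gnu -> checks bit0=0, bit1=1, bit6=0 (has a 0) -> no
Op 7: query dog -> checks bit1=1, bit5=1 (all 1) -> maybe
Query results in order: maybe no no maybe

Answer: maybe no no maybe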